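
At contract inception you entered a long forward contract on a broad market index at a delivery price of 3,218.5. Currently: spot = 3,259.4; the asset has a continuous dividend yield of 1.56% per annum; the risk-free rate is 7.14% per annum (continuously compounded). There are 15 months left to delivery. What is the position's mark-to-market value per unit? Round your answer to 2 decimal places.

Current fair forward for the remaining 15 months: F = S·e^((r − q)·T), (r − q) = 0.0714 − 0.0156 = 0.0558
F = 3259.4 · e^(0.0558 × 15/12) = 3259.4 × 1.07224009 = 3494.8593
Value of long forward = (F − K)·e^(−rT) = (3494.8593 − 3218.5) · e^(−0.0714·15/12)
= 276.3593 × 0.91461689 = 252.76

252.76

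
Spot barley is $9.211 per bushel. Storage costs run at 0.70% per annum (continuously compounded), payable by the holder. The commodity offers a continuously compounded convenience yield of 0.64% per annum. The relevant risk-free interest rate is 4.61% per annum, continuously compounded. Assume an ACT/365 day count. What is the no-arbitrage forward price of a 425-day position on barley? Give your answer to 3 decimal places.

Net carry = r + u − y = 0.0461 + 0.0070 − 0.0064 = 0.0467
F = S·e^((r+u−y)T) = 9.211 · e^(0.0467 × 425/365) = 9.211 · e^0.054377
= 9.211 × 1.055883 = $9.726 per bushel

$9.726 per bushel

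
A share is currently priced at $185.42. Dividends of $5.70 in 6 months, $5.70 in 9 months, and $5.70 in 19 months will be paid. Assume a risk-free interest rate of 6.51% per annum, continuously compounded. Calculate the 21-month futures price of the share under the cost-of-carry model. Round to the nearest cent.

PV(dividends) I = 5.70·e^(−0.0651·6/12) + 5.70·e^(−0.0651·9/12) + 5.70·e^(−0.0651·19/12)
I = 5.5175 + 5.4284 + 5.1417 = 16.0876
F = (S − I)·e^(rT) = (185.42 − 16.0876) · e^(0.0651·21/12)
= 169.3324 · e^0.113925 = 169.3324 × 1.120668 = $189.77

$189.77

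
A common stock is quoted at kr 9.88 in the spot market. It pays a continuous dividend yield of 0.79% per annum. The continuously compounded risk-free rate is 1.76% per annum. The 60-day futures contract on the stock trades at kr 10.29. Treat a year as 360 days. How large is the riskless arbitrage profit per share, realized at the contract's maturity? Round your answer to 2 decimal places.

kr 0.39 per share

Fair futures: F* = S·e^(carry·T), with carry = (r − q) = 0.0176 − 0.0079 = 0.0097
F* = 9.88 · e^(0.0097 × 60/360) = 9.88 · e^0.001617 = 9.88 × 1.001618 = kr 9.8960
Market kr 10.29 > fair kr 9.8960: forward overpriced → cash-and-carry (buy spot, short the forward).
At maturity, profit = |F_mkt − F*| = |10.29 − 9.8960| = kr 0.39 per share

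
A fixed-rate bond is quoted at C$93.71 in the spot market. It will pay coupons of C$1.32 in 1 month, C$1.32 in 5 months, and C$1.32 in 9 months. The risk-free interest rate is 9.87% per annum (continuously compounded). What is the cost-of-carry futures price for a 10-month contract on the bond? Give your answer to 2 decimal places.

C$97.62

PV(coupons) I = 1.32·e^(−0.0987·1/12) + 1.32·e^(−0.0987·5/12) + 1.32·e^(−0.0987·9/12)
I = 1.3092 + 1.2668 + 1.2258 = 3.8018
F = (S − I)·e^(rT) = (93.71 − 3.8018) · e^(0.0987·10/12)
= 89.9082 · e^0.082250 = 89.9082 × 1.085727 = C$97.62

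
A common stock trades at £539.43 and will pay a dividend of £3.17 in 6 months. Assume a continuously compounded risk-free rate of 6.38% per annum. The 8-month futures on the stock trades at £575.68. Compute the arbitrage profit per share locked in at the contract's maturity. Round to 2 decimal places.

£16.02 per share

PV(dividends) I = 3.17·e^(−0.0638·6/12) = 3.0705
Fair futures F* = (S − I)·e^(rT) = (539.43 − 3.0705)·e^0.042533 = 536.3595 × 1.043450 = 559.6643
Market £575.68 > fair 559.6643: forward overpriced → cash-and-carry (borrow at r, buy the stock and collect the dividends, short the forward).
Profit at T = |F_mkt − F*| = |575.68 − 559.6643| = £16.02 per share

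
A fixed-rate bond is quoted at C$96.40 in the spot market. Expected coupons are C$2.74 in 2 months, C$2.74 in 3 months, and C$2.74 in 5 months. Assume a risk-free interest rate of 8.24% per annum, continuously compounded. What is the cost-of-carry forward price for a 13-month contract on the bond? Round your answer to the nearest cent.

PV(coupons) I = 2.74·e^(−0.0824·2/12) + 2.74·e^(−0.0824·3/12) + 2.74·e^(−0.0824·5/12)
I = 2.7026 + 2.6841 + 2.6475 = 8.0342
F = (S − I)·e^(rT) = (96.40 − 8.0342) · e^(0.0824·13/12)
= 88.3658 · e^0.089267 = 88.3658 × 1.093373 = C$96.62

C$96.62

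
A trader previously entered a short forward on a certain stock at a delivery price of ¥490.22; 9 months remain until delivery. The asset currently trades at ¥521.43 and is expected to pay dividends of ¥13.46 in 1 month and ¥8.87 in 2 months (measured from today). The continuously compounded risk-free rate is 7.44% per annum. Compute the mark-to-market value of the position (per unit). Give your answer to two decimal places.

PV(remaining dividends) I = 13.46·e^(−0.0744·1/12) + 8.87·e^(−0.0744·2/12) = 22.1375
Current forward F = (S − I)·e^(rT) = (521.43 − 22.1375)·e^(0.0744·9/12) = 499.2925 × 1.057386 = 527.9449
Value (long) = (F − K)·e^(−rT) = (527.9449 − 490.22) × 0.945728 = 35.6775
Short position value = −(long value) = -¥35.68

-¥35.68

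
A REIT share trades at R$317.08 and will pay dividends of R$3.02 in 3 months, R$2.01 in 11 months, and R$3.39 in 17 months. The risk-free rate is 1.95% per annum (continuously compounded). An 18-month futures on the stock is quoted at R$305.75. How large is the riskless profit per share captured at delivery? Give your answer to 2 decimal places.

R$12.22 per share

PV(dividends) I = 3.02·e^(−0.0195·3/12) + 2.01·e^(−0.0195·11/12) + 3.39·e^(−0.0195·17/12) = 8.2773
Fair futures F* = (S − I)·e^(rT) = (317.08 − 8.2773)·e^0.029250 = 308.8027 × 1.029682 = 317.9686
Market R$305.75 < fair 317.9686: forward underpriced → reverse cash-and-carry (short the stock, invest proceeds at r, pay the dividends, go long the forward).
Profit at T = |F_mkt − F*| = |305.75 − 317.9686| = R$12.22 per share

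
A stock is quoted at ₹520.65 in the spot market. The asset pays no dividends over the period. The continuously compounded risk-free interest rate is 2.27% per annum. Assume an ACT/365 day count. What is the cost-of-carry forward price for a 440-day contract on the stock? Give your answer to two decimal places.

₹535.09

F = S·e^(rT) = 520.65 · e^(0.0227 × 440/365)
= 520.65 · e^0.027364 = 520.65 × 1.027742
F = ₹535.09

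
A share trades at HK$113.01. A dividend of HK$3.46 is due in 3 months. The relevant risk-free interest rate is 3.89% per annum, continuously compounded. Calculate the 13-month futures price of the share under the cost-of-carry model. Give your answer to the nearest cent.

PV(dividends) I = 3.46·e^(−0.0389·3/12)
I = 3.4265
F = (S − I)·e^(rT) = (113.01 − 3.4265) · e^(0.0389·13/12)
= 109.5835 · e^0.042142 = 109.5835 × 1.043043 = HK$114.30

HK$114.30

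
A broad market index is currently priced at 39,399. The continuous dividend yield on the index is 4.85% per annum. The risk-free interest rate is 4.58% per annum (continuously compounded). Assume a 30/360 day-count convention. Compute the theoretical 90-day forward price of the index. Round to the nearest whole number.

F = S·e^((r − q)T) = 39399 · e^((0.0458 − 0.0485) × 90/360)
= 39399 · e^-0.000675 = 39399 × 0.999325
F = 39,372

39,372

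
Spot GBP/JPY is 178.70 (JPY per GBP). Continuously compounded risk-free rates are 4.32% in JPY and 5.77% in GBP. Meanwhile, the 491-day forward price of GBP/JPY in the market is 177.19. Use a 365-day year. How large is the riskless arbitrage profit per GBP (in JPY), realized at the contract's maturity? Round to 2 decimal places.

Fair forward: F* = S·e^(carry·T), with carry = (r_JPY − r_GBP) = 0.0432 − 0.0577 = -0.0145
F* = 178.70 · e^(-0.0145 × 491/365) = 178.70 · e^-0.019505 = 178.70 × 0.980684 = 175.2482
Market 177.19 > fair 175.2482: forward overpriced → cash-and-carry (buy spot, short the forward).
At maturity, profit = |F_mkt − F*| = |177.19 − 175.2482| = 1.94 per GBP (in JPY)

1.94 per GBP (in JPY)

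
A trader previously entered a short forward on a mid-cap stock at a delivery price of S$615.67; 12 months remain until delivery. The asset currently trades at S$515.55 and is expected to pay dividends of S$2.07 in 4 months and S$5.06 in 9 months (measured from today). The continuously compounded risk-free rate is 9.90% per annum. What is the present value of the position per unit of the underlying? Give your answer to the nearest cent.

S$48.79

PV(remaining dividends) I = 2.07·e^(−0.0990·4/12) + 5.06·e^(−0.0990·9/12) = 6.7007
Current forward F = (S − I)·e^(rT) = (515.55 − 6.7007)·e^(0.0990·12/12) = 508.8493 × 1.104066 = 561.8032
Value (long) = (F − K)·e^(−rT) = (561.8032 − 615.67) × 0.905743 = -48.7895
Short position value = −(long value) = S$48.79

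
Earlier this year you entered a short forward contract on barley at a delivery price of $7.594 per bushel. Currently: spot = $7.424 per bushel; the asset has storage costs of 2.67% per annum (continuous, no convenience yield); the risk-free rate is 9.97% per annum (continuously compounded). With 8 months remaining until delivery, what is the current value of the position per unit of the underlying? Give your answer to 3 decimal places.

-$0.452 per bushel

Current fair forward for the remaining 8 months: F = S·e^((r + u)·T), (r + u) = 0.0997 + 0.0267 = 0.1264
F = 7.424 · e^(0.1264 × 8/12) = 7.424 × 1.087919 = 8.0767
Value of long forward = (F − K)·e^(−rT) = (8.0767 − 7.594) · e^(−0.0997·8/12)
= 0.4827 × 0.935694 = 0.452
Short position value = −(long value) = -$0.452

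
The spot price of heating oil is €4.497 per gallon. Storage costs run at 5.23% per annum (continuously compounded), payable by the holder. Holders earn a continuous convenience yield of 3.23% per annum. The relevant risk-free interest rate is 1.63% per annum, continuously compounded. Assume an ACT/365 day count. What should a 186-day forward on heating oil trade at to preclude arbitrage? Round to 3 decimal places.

€4.581 per gallon

Net carry = r + u − y = 0.0163 + 0.0523 − 0.0323 = 0.0363
F = S·e^((r+u−y)T) = 4.497 · e^(0.0363 × 186/365) = 4.497 · e^0.018498
= 4.497 × 1.018670 = €4.581 per gallon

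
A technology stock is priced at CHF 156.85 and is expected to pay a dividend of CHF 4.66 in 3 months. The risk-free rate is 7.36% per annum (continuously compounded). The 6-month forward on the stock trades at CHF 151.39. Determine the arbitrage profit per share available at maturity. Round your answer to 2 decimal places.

CHF 6.59 per share

PV(dividends) I = 4.66·e^(−0.0736·3/12) = 4.5750
Fair forward F* = (S − I)·e^(rT) = (156.85 − 4.5750)·e^0.036800 = 152.2750 × 1.037486 = 157.9832
Market CHF 151.39 < fair 157.9832: forward underpriced → reverse cash-and-carry (short the stock, invest proceeds at r, pay the dividends, go long the forward).
Profit at T = |F_mkt − F*| = |151.39 − 157.9832| = CHF 6.59 per share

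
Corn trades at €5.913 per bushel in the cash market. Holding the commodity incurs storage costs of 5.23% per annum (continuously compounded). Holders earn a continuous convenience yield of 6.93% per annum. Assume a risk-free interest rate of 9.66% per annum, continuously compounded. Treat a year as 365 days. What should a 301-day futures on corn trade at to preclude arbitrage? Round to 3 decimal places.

Net carry = r + u − y = 0.0966 + 0.0523 − 0.0693 = 0.0796
F = S·e^((r+u−y)T) = 5.913 · e^(0.0796 × 301/365) = 5.913 · e^0.065643
= 5.913 × 1.067845 = €6.314 per bushel

€6.314 per bushel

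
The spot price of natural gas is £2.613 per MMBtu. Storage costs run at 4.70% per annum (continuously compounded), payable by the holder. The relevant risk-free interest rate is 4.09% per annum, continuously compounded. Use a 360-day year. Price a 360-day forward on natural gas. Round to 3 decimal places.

£2.853 per MMBtu

Net carry = r + u − y = 0.0409 + 0.0470 − 0.0000 = 0.0879
F = S·e^((r+u−y)T) = 2.613 · e^(0.0879 × 360/360) = 2.613 · e^0.087900
= 2.613 × 1.091879 = £2.853 per MMBtu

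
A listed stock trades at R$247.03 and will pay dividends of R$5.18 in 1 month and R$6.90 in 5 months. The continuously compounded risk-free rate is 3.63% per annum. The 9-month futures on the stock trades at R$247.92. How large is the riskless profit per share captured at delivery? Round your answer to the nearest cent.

PV(dividends) I = 5.18·e^(−0.0363·1/12) + 6.90·e^(−0.0363·5/12) = 11.9608
Fair futures F* = (S − I)·e^(rT) = (247.03 − 11.9608)·e^0.027225 = 235.0692 × 1.027599 = 241.5569
Market R$247.92 > fair 241.5569: forward overpriced → cash-and-carry (borrow at r, buy the stock and collect the dividends, short the forward).
Profit at T = |F_mkt − F*| = |247.92 − 241.5569| = R$6.36 per share

R$6.36 per share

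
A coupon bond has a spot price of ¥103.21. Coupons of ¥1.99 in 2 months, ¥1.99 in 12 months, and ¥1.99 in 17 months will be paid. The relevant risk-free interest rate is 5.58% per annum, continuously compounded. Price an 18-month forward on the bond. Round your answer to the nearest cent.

PV(coupons) I = 1.99·e^(−0.0558·2/12) + 1.99·e^(−0.0558·12/12) + 1.99·e^(−0.0558·17/12)
I = 1.9716 + 1.8820 + 1.8387 = 5.6923
F = (S − I)·e^(rT) = (103.21 − 5.6923) · e^(0.0558·18/12)
= 97.5177 · e^0.083700 = 97.5177 × 1.087303 = ¥106.03

¥106.03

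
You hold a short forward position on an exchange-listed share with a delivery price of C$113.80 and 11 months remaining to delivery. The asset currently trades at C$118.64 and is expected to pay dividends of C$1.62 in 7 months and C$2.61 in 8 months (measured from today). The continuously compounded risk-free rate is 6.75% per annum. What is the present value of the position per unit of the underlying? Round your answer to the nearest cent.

PV(remaining dividends) I = 1.62·e^(−0.0675·7/12) + 2.61·e^(−0.0675·8/12) = 4.0526
Current forward F = (S − I)·e^(rT) = (118.64 − 4.0526)·e^(0.0675·11/12) = 114.5874 × 1.063829 = 121.9014
Value (long) = (F − K)·e^(−rT) = (121.9014 − 113.80) × 0.940000 = 7.6153
Short position value = −(long value) = -C$7.62

-C$7.62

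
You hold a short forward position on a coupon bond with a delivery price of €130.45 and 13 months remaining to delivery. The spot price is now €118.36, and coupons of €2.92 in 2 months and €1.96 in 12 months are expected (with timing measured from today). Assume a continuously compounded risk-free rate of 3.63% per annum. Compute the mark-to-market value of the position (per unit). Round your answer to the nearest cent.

PV(remaining coupons) I = 2.92·e^(−0.0363·2/12) + 1.96·e^(−0.0363·12/12) = 4.7925
Current forward F = (S − I)·e^(rT) = (118.36 − 4.7925)·e^(0.0363·13/12) = 113.5675 × 1.040108 = 118.1225
Value (long) = (F − K)·e^(−rT) = (118.1225 − 130.45) × 0.961438 = -11.8521
Short position value = −(long value) = €11.85

€11.85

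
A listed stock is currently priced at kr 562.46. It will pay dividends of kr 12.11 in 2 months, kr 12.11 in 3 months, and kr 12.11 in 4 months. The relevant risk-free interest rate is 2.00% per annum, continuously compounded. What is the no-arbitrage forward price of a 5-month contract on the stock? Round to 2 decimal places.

PV(dividends) I = 12.11·e^(−0.0200·2/12) + 12.11·e^(−0.0200·3/12) + 12.11·e^(−0.0200·4/12)
I = 12.0697 + 12.0496 + 12.0295 = 36.1488
F = (S − I)·e^(rT) = (562.46 − 36.1488) · e^(0.0200·5/12)
= 526.3112 · e^0.008333 = 526.3112 × 1.008368 = kr 530.72

kr 530.72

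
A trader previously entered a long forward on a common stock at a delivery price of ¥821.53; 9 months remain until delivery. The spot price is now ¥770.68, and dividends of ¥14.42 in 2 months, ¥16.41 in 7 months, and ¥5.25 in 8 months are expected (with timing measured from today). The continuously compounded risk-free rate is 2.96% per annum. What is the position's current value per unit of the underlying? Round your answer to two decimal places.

-¥68.44

PV(remaining dividends) I = 14.42·e^(−0.0296·2/12) + 16.41·e^(−0.0296·7/12) + 5.25·e^(−0.0296·8/12) = 35.6255
Current forward F = (S − I)·e^(rT) = (770.68 − 35.6255)·e^(0.0296·9/12) = 735.0545 × 1.022448 = 751.5550
Value (long) = (F − K)·e^(−rT) = (751.5550 − 821.53) × 0.978045 = -68.4387
Value = -¥68.44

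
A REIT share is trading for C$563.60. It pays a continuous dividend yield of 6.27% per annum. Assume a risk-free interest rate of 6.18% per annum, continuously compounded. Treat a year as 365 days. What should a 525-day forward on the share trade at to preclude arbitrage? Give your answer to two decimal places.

F = S·e^((r − q)T) = 563.60 · e^((0.0618 − 0.0627) × 525/365)
= 563.60 · e^-0.001295 = 563.60 × 0.998706
F = C$562.87

C$562.87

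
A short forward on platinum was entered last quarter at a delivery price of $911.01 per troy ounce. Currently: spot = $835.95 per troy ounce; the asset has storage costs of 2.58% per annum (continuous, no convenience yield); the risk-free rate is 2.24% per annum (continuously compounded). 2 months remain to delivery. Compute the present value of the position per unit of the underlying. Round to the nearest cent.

Current fair forward for the remaining 2 months: F = S·e^((r + u)·T), (r + u) = 0.0224 + 0.0258 = 0.0482
F = 835.95 · e^(0.0482 × 2/12) = 835.95 × 1.008066 = 842.6928
Value of long forward = (F − K)·e^(−rT) = (842.6928 − 911.01) · e^(−0.0224·2/12)
= -68.3172 × 0.996274 = -68.06
Short position value = −(long value) = $68.06

$68.06 per troy ounce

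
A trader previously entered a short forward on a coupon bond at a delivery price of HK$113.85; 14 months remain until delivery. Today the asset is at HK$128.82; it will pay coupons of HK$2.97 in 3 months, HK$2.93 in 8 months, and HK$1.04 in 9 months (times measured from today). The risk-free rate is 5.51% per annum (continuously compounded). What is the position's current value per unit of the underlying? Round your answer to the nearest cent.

-HK$15.31

PV(remaining coupons) I = 2.97·e^(−0.0551·3/12) + 2.93·e^(−0.0551·8/12) + 1.04·e^(−0.0551·9/12) = 6.7516
Current forward F = (S − I)·e^(rT) = (128.82 − 6.7516)·e^(0.0551·14/12) = 122.0684 × 1.066395 = 130.1731
Value (long) = (F − K)·e^(−rT) = (130.1731 − 113.85) × 0.937739 = 15.3068
Short position value = −(long value) = -HK$15.31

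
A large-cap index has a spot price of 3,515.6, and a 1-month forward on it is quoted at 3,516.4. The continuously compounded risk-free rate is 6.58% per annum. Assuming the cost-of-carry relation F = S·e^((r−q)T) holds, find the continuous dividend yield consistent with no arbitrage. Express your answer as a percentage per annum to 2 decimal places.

6.31%

From F = S·e^((r−q)T): (r − q) = ln(F/S)/T
ln(3516.4/3515.6) = ln(1.000228) = 0.000228
(r − q) = 0.000228 / (1/12) = 0.002736
q = r − ln(F/S)/T = 0.0658 − 0.002736 = 0.063064
q = 6.31%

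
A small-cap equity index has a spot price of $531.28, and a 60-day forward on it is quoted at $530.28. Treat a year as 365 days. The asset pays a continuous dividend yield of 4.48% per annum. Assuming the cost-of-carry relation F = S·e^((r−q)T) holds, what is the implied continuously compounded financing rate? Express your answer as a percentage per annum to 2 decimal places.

From F = S·e^((r−q)T): (r − q) = ln(F/S)/T
ln(530.28/531.28) = ln(0.998118) = -0.001884
(r − q) = -0.001884 / (60/365) = -0.011461
r = ln(F/S)/T + q = -0.011461 + 0.0448 = 0.033339
r = 3.33%

3.33%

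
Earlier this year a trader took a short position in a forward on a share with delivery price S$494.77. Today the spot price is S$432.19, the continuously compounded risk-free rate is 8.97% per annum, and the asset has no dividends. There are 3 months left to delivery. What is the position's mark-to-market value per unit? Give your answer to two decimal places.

S$51.61

Current fair forward for the remaining 3 months: F = S·e^(r·T), r = 0.0897
F = 432.19 · e^(0.0897 × 3/12) = 432.19 × 1.022678 = 441.9912
Value of long forward = (F − K)·e^(−rT) = (441.9912 − 494.77) · e^(−0.0897·3/12)
= -52.7788 × 0.977825 = -51.61
Short position value = −(long value) = S$51.61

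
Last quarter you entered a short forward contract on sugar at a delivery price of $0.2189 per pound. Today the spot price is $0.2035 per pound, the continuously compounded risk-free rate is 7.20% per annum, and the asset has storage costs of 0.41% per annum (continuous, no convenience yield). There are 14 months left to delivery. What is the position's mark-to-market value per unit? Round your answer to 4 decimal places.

-$0.0032 per pound

Current fair forward for the remaining 14 months: F = S·e^((r + u)·T), (r + u) = 0.0720 + 0.0041 = 0.0761
F = 0.2035 · e^(0.0761 × 14/12) = 0.2035 × 1.092844 = 0.2224
Value of long forward = (F − K)·e^(−rT) = (0.2224 − 0.2189) · e^(−0.0720·14/12)
= 0.0035 × 0.919431 = 0.0032
Short position value = −(long value) = -$0.0032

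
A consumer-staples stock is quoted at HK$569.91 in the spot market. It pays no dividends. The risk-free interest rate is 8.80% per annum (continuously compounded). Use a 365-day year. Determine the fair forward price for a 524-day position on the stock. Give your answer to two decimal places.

HK$646.65

F = S·e^(rT) = 569.91 · e^(0.0880 × 524/365)
= 569.91 · e^0.126334 = 569.91 × 1.134661
F = HK$646.65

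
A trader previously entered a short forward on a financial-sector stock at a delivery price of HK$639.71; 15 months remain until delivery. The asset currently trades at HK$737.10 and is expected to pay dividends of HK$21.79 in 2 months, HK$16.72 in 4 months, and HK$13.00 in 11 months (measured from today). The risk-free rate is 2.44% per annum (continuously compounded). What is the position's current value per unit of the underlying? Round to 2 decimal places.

-HK$65.61

PV(remaining dividends) I = 21.79·e^(−0.0244·2/12) + 16.72·e^(−0.0244·4/12) + 13.00·e^(−0.0244·11/12) = 50.9986
Current forward F = (S − I)·e^(rT) = (737.10 − 50.9986)·e^(0.0244·15/12) = 686.1014 × 1.030970 = 707.3500
Value (long) = (F − K)·e^(−rT) = (707.3500 − 639.71) × 0.969960 = 65.6081
Short position value = −(long value) = -HK$65.61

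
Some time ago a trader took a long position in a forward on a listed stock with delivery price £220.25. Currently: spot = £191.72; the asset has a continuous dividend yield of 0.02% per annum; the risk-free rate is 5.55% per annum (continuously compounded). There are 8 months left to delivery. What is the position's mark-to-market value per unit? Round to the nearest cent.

Current fair forward for the remaining 8 months: F = S·e^((r − q)·T), (r − q) = 0.0555 − 0.0002 = 0.0553
F = 191.72 · e^(0.0553 × 8/12) = 191.72 × 1.037555 = 198.9200
Value of long forward = (F − K)·e^(−rT) = (198.9200 − 220.25) · e^(−0.0555·8/12)
= -21.3300 × 0.963676 = -20.56

-£20.56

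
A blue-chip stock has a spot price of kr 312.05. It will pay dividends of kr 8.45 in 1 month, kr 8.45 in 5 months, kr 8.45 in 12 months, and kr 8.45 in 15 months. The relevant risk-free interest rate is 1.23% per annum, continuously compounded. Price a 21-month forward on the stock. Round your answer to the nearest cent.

kr 284.59

PV(dividends) I = 8.45·e^(−0.0123·1/12) + 8.45·e^(−0.0123·5/12) + 8.45·e^(−0.0123·12/12) + 8.45·e^(−0.0123·15/12)
I = 8.4413 + 8.4068 + 8.3467 + 8.3211 = 33.5159
F = (S − I)·e^(rT) = (312.05 − 33.5159) · e^(0.0123·21/12)
= 278.5341 · e^0.021525 = 278.5341 × 1.021758 = kr 284.59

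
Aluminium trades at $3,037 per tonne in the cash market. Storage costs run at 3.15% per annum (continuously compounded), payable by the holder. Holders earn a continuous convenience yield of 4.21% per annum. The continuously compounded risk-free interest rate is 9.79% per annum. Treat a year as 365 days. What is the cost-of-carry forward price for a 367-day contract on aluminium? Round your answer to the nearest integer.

Net carry = r + u − y = 0.0979 + 0.0315 − 0.0421 = 0.0873
F = S·e^((r+u−y)T) = 3037 · e^(0.0873 × 367/365) = 3037 · e^0.087778
= 3037 × 1.091746 = $3,316 per tonne

$3,316 per tonne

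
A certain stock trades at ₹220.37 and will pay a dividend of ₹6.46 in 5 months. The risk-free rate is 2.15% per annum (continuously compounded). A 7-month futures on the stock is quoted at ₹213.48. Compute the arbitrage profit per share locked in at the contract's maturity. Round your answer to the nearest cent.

PV(dividends) I = 6.46·e^(−0.0215·5/12) = 6.4024
Fair futures F* = (S − I)·e^(rT) = (220.37 − 6.4024)·e^0.012542 = 213.9676 × 1.012621 = 216.6681
Market ₹213.48 < fair 216.6681: forward underpriced → reverse cash-and-carry (short the stock, invest proceeds at r, pay the dividends, go long the forward).
Profit at T = |F_mkt − F*| = |213.48 − 216.6681| = ₹3.19 per share

₹3.19 per share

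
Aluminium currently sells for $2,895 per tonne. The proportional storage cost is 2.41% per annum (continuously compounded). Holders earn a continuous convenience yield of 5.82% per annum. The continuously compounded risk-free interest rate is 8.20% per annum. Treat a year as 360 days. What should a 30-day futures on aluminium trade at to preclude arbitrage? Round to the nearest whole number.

Net carry = r + u − y = 0.0820 + 0.0241 − 0.0582 = 0.0479
F = S·e^((r+u−y)T) = 2895 · e^(0.0479 × 30/360) = 2895 · e^0.003992
= 2895 × 1.004000 = $2,907 per tonne

$2,907 per tonne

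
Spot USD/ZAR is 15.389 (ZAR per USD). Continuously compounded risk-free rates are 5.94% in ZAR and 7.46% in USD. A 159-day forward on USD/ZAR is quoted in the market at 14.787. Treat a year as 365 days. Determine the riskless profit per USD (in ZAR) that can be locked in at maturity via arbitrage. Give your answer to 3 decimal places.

Fair forward: F* = S·e^(carry·T), with carry = (r_ZAR − r_USD) = 0.0594 − 0.0746 = -0.0152
F* = 15.389 · e^(-0.0152 × 159/365) = 15.389 · e^-0.006621 = 15.389 × 0.993401 = 15.2874
Market 14.787 < fair 15.2874: forward underpriced → reverse cash-and-carry (short spot, go long the forward).
At maturity, profit = |F_mkt − F*| = |14.787 − 15.2874| = 0.500 per USD (in ZAR)

0.500 per USD (in ZAR)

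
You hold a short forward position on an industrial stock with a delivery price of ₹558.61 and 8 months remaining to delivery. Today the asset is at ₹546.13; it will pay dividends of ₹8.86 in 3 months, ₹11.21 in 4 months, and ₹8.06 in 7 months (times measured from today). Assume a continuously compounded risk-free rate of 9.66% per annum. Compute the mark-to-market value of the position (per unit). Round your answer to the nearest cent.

PV(remaining dividends) I = 8.86·e^(−0.0966·3/12) + 11.21·e^(−0.0966·4/12) + 8.06·e^(−0.0966·7/12) = 27.1218
Current forward F = (S − I)·e^(rT) = (546.13 − 27.1218)·e^(0.0966·8/12) = 519.0082 × 1.066519 = 553.5321
Value (long) = (F − K)·e^(−rT) = (553.5321 − 558.61) × 0.937630 = -4.7612
Short position value = −(long value) = ₹4.76

₹4.76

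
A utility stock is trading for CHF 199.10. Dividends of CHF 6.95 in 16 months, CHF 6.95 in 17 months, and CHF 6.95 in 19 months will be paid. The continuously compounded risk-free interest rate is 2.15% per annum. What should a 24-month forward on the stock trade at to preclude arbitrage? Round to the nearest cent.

CHF 186.75

PV(dividends) I = 6.95·e^(−0.0215·16/12) + 6.95·e^(−0.0215·17/12) + 6.95·e^(−0.0215·19/12)
I = 6.7536 + 6.7415 + 6.7174 = 20.2125
F = (S − I)·e^(rT) = (199.10 − 20.2125) · e^(0.0215·24/12)
= 178.8875 · e^0.043000 = 178.8875 × 1.043938 = CHF 186.75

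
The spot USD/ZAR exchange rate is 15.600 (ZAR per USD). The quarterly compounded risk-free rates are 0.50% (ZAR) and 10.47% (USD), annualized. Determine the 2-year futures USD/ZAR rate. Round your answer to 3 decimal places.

By covered interest parity, F = S · (1+r_ZAR/4)^(4T) / (1+r_USD/4)^(4T)
= 15.600 × 1.010044 / 1.229621 = 15.600 × 0.821427
F = 12.814 ZAR per USD

12.814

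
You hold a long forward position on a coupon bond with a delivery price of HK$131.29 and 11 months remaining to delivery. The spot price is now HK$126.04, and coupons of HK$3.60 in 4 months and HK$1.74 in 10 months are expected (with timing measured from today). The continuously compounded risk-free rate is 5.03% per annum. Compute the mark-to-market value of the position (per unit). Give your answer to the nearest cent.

-HK$4.54

PV(remaining coupons) I = 3.60·e^(−0.0503·4/12) + 1.74·e^(−0.0503·10/12) = 5.2087
Current forward F = (S − I)·e^(rT) = (126.04 − 5.2087)·e^(0.0503·11/12) = 120.8313 × 1.047188 = 126.5331
Value (long) = (F − K)·e^(−rT) = (126.5331 − 131.29) × 0.954939 = -4.5425
Value = -HK$4.54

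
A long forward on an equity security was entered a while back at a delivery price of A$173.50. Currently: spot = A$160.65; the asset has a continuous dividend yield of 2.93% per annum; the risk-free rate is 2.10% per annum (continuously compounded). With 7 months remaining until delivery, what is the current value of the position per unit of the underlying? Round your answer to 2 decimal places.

-A$13.46

Current fair forward for the remaining 7 months: F = S·e^((r − q)·T), (r − q) = 0.0210 − 0.0293 = -0.0083
F = 160.65 · e^(-0.0083 × 7/12) = 160.65 × 0.995170 = 159.8741
Value of long forward = (F − K)·e^(−rT) = (159.8741 − 173.50) · e^(−0.0210·7/12)
= -13.6259 × 0.987825 = -13.46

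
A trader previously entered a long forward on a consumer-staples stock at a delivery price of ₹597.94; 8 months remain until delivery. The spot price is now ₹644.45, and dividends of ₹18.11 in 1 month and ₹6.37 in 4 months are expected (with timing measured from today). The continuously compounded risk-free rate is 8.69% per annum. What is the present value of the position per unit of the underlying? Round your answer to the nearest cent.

₹56.00

PV(remaining dividends) I = 18.11·e^(−0.0869·1/12) + 6.37·e^(−0.0869·4/12) = 24.1675
Current forward F = (S − I)·e^(rT) = (644.45 − 24.1675)·e^(0.0869·8/12) = 620.2825 × 1.059644 = 657.2786
Value (long) = (F − K)·e^(−rT) = (657.2786 − 597.94) × 0.943713 = 55.9986
Value = ₹56.00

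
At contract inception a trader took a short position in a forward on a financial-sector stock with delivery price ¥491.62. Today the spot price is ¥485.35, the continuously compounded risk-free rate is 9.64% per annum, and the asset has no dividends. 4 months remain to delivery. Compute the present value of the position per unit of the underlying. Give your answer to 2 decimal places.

-¥9.28

Current fair forward for the remaining 4 months: F = S·e^(r·T), r = 0.0964
F = 485.35 · e^(0.0964 × 4/12) = 485.35 × 1.032655 = 501.1991
Value of long forward = (F − K)·e^(−rT) = (501.1991 − 491.62) · e^(−0.0964·4/12)
= 9.5791 × 0.968377 = 9.28
Short position value = −(long value) = -¥9.28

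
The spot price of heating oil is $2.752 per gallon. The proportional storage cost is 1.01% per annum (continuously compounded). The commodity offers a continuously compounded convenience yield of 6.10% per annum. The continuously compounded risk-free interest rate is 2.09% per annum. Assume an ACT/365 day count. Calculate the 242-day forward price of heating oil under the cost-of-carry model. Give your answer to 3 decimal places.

$2.698 per gallon

Net carry = r + u − y = 0.0209 + 0.0101 − 0.0610 = -0.0300
F = S·e^((r+u−y)T) = 2.752 · e^(-0.0300 × 242/365) = 2.752 · e^-0.019890
= 2.752 × 0.980307 = $2.698 per gallon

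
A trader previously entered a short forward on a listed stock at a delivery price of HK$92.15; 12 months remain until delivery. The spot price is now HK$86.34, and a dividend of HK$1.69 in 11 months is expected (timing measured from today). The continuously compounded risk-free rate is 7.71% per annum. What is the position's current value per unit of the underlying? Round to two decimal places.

HK$0.55

PV(remaining dividends) I = 1.69·e^(−0.0771·11/12) = 1.5747
Current forward F = (S − I)·e^(rT) = (86.34 − 1.5747)·e^(0.0771·12/12) = 84.7653 × 1.080150 = 91.5592
Value (long) = (F − K)·e^(−rT) = (91.5592 − 92.15) × 0.925797 = -0.5470
Short position value = −(long value) = HK$0.55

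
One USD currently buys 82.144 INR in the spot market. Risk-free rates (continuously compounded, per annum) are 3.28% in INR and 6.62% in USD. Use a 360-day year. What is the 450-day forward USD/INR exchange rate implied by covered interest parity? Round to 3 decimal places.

F = S·e^((r_INR − r_USD)T) = 82.144 · e^((0.0328 − 0.0662) × 450/360)
= 82.144 · e^-0.041750 = 82.144 × 0.959110
F = 78.785 INR per USD

78.785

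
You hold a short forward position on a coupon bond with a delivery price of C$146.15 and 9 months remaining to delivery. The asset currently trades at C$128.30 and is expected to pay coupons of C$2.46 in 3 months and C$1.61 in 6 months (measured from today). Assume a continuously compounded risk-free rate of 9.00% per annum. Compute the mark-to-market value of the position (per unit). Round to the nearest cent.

PV(remaining coupons) I = 2.46·e^(−0.0900·3/12) + 1.61·e^(−0.0900·6/12) = 3.9444
Current forward F = (S − I)·e^(rT) = (128.30 − 3.9444)·e^(0.0900·9/12) = 124.3556 × 1.069830 = 133.0394
Value (long) = (F − K)·e^(−rT) = (133.0394 − 146.15) × 0.934728 = -12.2548
Short position value = −(long value) = C$12.25

C$12.25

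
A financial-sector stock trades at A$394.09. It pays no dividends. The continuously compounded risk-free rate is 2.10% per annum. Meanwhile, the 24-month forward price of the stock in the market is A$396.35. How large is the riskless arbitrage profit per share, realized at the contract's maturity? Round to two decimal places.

A$14.64 per share

Fair forward: F* = S·e^(carry·T), with carry = r = 0.0210
F* = 394.09 · e^(0.0210 × 24/12) = 394.09 · e^0.042000 = 394.09 × 1.042894 = A$410.9941
Market A$396.35 < fair A$410.9941: forward underpriced → reverse cash-and-carry (short spot, go long the forward).
At maturity, profit = |F_mkt − F*| = |396.35 − 410.9941| = A$14.64 per share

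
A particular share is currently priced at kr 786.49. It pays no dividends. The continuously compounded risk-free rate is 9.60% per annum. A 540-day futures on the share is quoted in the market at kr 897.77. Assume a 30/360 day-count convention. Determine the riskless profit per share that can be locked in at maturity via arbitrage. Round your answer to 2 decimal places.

kr 10.53 per share

Fair futures: F* = S·e^(carry·T), with carry = r = 0.0960
F* = 786.49 · e^(0.0960 × 540/360) = 786.49 · e^0.144000 = 786.49 × 1.154884 = kr 908.3047
Market kr 897.77 < fair kr 908.3047: forward underpriced → reverse cash-and-carry (short spot, go long the forward).
At maturity, profit = |F_mkt − F*| = |897.77 − 908.3047| = kr 10.53 per share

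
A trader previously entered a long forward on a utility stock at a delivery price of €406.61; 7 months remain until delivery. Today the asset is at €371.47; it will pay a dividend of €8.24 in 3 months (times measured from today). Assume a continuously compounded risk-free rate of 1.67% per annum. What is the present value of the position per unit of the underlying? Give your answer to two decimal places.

-€39.40

PV(remaining dividends) I = 8.24·e^(−0.0167·3/12) = 8.2057
Current forward F = (S − I)·e^(rT) = (371.47 − 8.2057)·e^(0.0167·7/12) = 363.2643 × 1.009789 = 366.8203
Value (long) = (F − K)·e^(−rT) = (366.8203 − 406.61) × 0.990306 = -39.4040
Value = -€39.40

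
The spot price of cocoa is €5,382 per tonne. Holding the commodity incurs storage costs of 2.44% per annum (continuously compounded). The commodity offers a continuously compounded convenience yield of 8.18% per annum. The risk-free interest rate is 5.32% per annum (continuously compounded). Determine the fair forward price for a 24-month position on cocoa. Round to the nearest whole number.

€5,337 per tonne

Net carry = r + u − y = 0.0532 + 0.0244 − 0.0818 = -0.0042
F = S·e^((r+u−y)T) = 5382 · e^(-0.0042 × 24/12) = 5382 · e^-0.008400
= 5382 × 0.991635 = €5,337 per tonne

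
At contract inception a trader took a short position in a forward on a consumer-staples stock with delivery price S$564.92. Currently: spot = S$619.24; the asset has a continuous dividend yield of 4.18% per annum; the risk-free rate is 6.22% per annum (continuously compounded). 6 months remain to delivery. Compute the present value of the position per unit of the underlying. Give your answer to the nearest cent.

-S$58.81

Current fair forward for the remaining 6 months: F = S·e^((r − q)·T), (r − q) = 0.0622 − 0.0418 = 0.0204
F = 619.24 · e^(0.0204 × 6/12) = 619.24 × 1.010252 = 625.5884
Value of long forward = (F − K)·e^(−rT) = (625.5884 − 564.92) · e^(−0.0622·6/12)
= 60.6684 × 0.969379 = 58.81
Short position value = −(long value) = -S$58.81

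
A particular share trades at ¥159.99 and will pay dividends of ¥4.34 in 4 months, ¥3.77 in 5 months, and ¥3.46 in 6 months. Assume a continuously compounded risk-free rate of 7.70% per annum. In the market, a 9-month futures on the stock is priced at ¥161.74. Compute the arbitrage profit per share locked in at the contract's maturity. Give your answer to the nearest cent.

¥4.12 per share

PV(dividends) I = 4.34·e^(−0.0770·4/12) + 3.77·e^(−0.0770·5/12) + 3.46·e^(−0.0770·6/12) = 11.2103
Fair futures F* = (S − I)·e^(rT) = (159.99 − 11.2103)·e^0.057750 = 148.7797 × 1.059450 = 157.6247
Market ¥161.74 > fair 157.6247: forward overpriced → cash-and-carry (borrow at r, buy the stock and collect the dividends, short the forward).
Profit at T = |F_mkt − F*| = |161.74 − 157.6247| = ¥4.12 per share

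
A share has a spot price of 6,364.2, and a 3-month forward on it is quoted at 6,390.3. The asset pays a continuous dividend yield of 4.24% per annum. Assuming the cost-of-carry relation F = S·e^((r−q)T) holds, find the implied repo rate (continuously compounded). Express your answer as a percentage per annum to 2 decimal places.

From F = S·e^((r−q)T): (r − q) = ln(F/S)/T
ln(6390.3/6364.2) = ln(1.004101) = 0.004093
(r − q) = 0.004093 / (3/12) = 0.016372
r = ln(F/S)/T + q = 0.016372 + 0.0424 = 0.058772
r = 5.88%

5.88%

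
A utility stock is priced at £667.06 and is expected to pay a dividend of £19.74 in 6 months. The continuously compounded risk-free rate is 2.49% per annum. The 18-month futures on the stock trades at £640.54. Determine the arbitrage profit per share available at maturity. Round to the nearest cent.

PV(dividends) I = 19.74·e^(−0.0249·6/12) = 19.4958
Fair futures F* = (S − I)·e^(rT) = (667.06 − 19.4958)·e^0.037350 = 647.5642 × 1.038056 = 672.2079
Market £640.54 < fair 672.2079: forward underpriced → reverse cash-and-carry (short the stock, invest proceeds at r, pay the dividends, go long the forward).
Profit at T = |F_mkt − F*| = |640.54 − 672.2079| = £31.67 per share

£31.67 per share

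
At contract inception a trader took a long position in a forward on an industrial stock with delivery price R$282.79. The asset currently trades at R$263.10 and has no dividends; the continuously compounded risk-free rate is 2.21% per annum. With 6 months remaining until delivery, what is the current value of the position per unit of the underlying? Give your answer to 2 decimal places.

-R$16.58

Current fair forward for the remaining 6 months: F = S·e^(r·T), r = 0.0221
F = 263.10 · e^(0.0221 × 6/12) = 263.10 × 1.011111 = 266.0233
Value of long forward = (F − K)·e^(−rT) = (266.0233 − 282.79) · e^(−0.0221·6/12)
= -16.7667 × 0.989011 = -16.58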